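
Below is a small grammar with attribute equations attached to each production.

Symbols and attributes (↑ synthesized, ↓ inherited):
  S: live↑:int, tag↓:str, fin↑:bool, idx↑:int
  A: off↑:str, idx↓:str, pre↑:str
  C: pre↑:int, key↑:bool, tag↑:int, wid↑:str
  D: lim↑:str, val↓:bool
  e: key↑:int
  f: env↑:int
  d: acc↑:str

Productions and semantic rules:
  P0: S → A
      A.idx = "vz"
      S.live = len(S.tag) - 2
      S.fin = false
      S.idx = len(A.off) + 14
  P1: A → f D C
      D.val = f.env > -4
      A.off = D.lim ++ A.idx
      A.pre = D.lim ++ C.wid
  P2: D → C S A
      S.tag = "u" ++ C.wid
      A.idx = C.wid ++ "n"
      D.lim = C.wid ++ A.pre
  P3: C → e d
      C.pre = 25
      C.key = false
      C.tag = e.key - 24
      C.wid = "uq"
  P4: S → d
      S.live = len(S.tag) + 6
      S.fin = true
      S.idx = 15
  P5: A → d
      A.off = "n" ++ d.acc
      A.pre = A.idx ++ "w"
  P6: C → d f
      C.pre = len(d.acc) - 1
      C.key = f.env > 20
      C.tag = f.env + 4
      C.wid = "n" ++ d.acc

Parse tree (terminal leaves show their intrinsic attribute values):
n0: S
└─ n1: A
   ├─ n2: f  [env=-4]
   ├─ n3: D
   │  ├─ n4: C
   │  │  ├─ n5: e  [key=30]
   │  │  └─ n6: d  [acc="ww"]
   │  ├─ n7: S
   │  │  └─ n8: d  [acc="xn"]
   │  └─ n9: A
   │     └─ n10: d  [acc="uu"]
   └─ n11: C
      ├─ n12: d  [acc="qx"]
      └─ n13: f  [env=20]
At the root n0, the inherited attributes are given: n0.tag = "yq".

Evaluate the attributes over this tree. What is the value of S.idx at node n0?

22

1. n0.tag = "yq"  [given at root]
2. n1.idx = "vz"  ["vz"]
3. n2.env = -4  [terminal]
4. n3.val = false  [f.env > -4]
5. n5.key = 30  [terminal]
6. n6.acc = "ww"  [terminal]
7. n4.pre = 25  [25]
8. n4.key = false  [false]
9. n4.tag = 6  [e.key - 24]
10. n4.wid = "uq"  ["uq"]
11. n7.tag = "uuq"  ["u" ++ C.wid]
12. n8.acc = "xn"  [terminal]
13. n7.live = 9  [len(S.tag) + 6]
14. n7.fin = true  [true]
15. n7.idx = 15  [15]
16. n9.idx = "uqn"  [C.wid ++ "n"]
17. n10.acc = "uu"  [terminal]
18. n9.off = "nuu"  ["n" ++ d.acc]
19. n9.pre = "uqnw"  [A.idx ++ "w"]
20. n3.lim = "uquqnw"  [C.wid ++ A.pre]
21. n12.acc = "qx"  [terminal]
22. n13.env = 20  [terminal]
23. n11.pre = 1  [len(d.acc) - 1]
24. n11.key = false  [f.env > 20]
25. n11.tag = 24  [f.env + 4]
26. n11.wid = "nqx"  ["n" ++ d.acc]
27. n1.off = "uquqnwvz"  [D.lim ++ A.idx]
28. n1.pre = "uquqnwnqx"  [D.lim ++ C.wid]
29. n0.live = 0  [len(S.tag) - 2]
30. n0.fin = false  [false]
31. n0.idx = 22  [len(A.off) + 14]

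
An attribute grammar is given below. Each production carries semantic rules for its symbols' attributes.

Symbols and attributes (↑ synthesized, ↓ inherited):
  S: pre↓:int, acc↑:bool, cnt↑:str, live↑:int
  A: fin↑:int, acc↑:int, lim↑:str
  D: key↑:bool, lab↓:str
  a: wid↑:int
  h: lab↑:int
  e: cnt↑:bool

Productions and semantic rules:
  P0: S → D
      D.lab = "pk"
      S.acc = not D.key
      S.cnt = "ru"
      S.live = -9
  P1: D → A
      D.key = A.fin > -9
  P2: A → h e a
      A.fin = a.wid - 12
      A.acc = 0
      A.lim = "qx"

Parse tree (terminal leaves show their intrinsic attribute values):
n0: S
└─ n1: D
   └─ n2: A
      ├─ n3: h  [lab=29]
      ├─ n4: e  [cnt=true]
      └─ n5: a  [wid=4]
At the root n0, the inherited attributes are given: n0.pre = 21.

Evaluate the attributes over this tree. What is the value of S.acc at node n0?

1. n0.pre = 21  [given at root]
2. n1.lab = "pk"  ["pk"]
3. n3.lab = 29  [terminal]
4. n4.cnt = true  [terminal]
5. n5.wid = 4  [terminal]
6. n2.fin = -8  [a.wid - 12]
7. n2.acc = 0  [0]
8. n2.lim = "qx"  ["qx"]
9. n1.key = true  [A.fin > -9]
10. n0.acc = false  [not D.key]
11. n0.cnt = "ru"  ["ru"]
12. n0.live = -9  [-9]

false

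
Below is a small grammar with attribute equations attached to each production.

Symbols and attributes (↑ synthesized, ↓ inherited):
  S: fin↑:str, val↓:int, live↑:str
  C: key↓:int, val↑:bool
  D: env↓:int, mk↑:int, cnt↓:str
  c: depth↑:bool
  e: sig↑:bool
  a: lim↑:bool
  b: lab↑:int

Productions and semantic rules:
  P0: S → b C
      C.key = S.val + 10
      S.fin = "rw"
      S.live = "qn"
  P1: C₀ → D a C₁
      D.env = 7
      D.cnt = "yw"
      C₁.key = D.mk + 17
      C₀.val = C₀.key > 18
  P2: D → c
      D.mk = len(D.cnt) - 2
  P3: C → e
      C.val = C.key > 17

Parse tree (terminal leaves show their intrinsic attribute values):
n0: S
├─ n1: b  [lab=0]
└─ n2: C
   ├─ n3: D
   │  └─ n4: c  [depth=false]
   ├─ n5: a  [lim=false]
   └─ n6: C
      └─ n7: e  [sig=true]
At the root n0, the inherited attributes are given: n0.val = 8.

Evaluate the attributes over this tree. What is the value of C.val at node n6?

false

1. n0.val = 8  [given at root]
2. n1.lab = 0  [terminal]
3. n2.key = 18  [S.val + 10]
4. n3.env = 7  [7]
5. n3.cnt = "yw"  ["yw"]
6. n4.depth = false  [terminal]
7. n3.mk = 0  [len(D.cnt) - 2]
8. n5.lim = false  [terminal]
9. n6.key = 17  [D.mk + 17]
10. n7.sig = true  [terminal]
11. n6.val = false  [C.key > 17]
12. n2.val = false  [C₀.key > 18]
13. n0.fin = "rw"  ["rw"]
14. n0.live = "qn"  ["qn"]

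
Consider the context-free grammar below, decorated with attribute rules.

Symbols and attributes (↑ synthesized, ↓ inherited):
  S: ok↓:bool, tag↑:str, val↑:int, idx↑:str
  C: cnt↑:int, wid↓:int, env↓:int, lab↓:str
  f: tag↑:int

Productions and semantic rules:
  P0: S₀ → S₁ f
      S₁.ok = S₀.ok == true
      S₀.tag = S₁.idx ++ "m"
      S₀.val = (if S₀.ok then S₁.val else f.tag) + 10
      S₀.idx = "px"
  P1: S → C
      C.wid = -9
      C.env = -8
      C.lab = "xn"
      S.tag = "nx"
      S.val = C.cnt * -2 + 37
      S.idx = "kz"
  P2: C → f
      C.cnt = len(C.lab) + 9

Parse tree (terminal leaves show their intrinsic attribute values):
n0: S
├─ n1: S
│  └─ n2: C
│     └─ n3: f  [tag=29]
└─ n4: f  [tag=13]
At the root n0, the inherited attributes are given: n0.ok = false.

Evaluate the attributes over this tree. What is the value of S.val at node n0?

1. n0.ok = false  [given at root]
2. n1.ok = false  [S₀.ok == true]
3. n2.wid = -9  [-9]
4. n2.env = -8  [-8]
5. n2.lab = "xn"  ["xn"]
6. n3.tag = 29  [terminal]
7. n2.cnt = 11  [len(C.lab) + 9]
8. n1.tag = "nx"  ["nx"]
9. n1.val = 15  [C.cnt * -2 + 37]
10. n1.idx = "kz"  ["kz"]
11. n4.tag = 13  [terminal]
12. n0.tag = "kzm"  [S₁.idx ++ "m"]
13. n0.val = 23  [(if S₀.ok then S₁.val else f.tag) + 10]
14. n0.idx = "px"  ["px"]

23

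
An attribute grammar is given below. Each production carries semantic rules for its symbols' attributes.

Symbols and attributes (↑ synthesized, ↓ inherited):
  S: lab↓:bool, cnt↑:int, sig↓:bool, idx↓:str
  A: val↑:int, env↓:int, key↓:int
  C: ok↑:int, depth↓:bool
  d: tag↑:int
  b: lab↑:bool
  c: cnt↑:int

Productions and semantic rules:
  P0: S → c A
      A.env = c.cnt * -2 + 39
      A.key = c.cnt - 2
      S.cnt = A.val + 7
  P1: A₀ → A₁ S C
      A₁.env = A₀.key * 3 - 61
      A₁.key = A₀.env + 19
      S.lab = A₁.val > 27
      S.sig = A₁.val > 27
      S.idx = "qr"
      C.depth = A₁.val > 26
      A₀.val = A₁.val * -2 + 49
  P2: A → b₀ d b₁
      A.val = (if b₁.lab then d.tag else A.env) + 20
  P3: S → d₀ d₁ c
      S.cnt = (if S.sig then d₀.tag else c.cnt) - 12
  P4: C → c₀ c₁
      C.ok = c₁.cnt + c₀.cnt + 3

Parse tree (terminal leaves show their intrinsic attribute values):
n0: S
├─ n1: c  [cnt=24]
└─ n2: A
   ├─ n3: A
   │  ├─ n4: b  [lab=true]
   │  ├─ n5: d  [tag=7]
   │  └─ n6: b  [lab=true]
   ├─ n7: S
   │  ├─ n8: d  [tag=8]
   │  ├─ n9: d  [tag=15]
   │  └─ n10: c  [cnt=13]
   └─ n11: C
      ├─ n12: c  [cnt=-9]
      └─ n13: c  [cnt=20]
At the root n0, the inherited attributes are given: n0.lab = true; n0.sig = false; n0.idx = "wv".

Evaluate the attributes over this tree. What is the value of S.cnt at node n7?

1. n0.lab = true  [given at root]
2. n0.sig = false  [given at root]
3. n0.idx = "wv"  [given at root]
4. n1.cnt = 24  [terminal]
5. n2.env = -9  [c.cnt * -2 + 39]
6. n2.key = 22  [c.cnt - 2]
7. n3.env = 5  [A₀.key * 3 - 61]
8. n3.key = 10  [A₀.env + 19]
9. n4.lab = true  [terminal]
10. n5.tag = 7  [terminal]
11. n6.lab = true  [terminal]
12. n3.val = 27  [(if b₁.lab then d.tag else A.env) + 20]
13. n7.lab = false  [A₁.val > 27]
14. n7.sig = false  [A₁.val > 27]
15. n7.idx = "qr"  ["qr"]
16. n8.tag = 8  [terminal]
17. n9.tag = 15  [terminal]
18. n10.cnt = 13  [terminal]
19. n7.cnt = 1  [(if S.sig then d₀.tag else c.cnt) - 12]
20. n11.depth = true  [A₁.val > 26]
21. n12.cnt = -9  [terminal]
22. n13.cnt = 20  [terminal]
23. n11.ok = 14  [c₁.cnt + c₀.cnt + 3]
24. n2.val = -5  [A₁.val * -2 + 49]
25. n0.cnt = 2  [A.val + 7]

1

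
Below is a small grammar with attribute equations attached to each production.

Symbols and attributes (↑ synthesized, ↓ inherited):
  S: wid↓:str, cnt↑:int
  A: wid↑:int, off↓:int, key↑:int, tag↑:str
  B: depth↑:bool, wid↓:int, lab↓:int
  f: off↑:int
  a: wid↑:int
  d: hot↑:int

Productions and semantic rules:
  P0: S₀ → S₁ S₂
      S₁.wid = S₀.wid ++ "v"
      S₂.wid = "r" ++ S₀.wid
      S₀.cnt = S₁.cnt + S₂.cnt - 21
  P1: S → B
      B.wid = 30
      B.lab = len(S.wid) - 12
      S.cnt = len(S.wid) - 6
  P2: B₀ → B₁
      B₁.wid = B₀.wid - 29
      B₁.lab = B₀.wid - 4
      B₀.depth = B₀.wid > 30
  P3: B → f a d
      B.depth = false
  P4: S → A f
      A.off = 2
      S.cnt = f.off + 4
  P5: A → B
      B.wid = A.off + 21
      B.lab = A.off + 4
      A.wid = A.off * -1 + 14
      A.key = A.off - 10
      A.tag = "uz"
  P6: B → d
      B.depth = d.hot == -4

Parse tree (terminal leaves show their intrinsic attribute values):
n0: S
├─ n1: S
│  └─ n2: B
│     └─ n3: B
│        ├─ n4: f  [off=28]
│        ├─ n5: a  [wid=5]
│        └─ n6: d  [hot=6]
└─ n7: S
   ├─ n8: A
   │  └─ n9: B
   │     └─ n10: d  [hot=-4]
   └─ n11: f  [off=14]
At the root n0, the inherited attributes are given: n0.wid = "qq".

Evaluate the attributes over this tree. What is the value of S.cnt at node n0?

1. n0.wid = "qq"  [given at root]
2. n1.wid = "qqv"  [S₀.wid ++ "v"]
3. n2.wid = 30  [30]
4. n2.lab = -9  [len(S.wid) - 12]
5. n3.wid = 1  [B₀.wid - 29]
6. n3.lab = 26  [B₀.wid - 4]
7. n4.off = 28  [terminal]
8. n5.wid = 5  [terminal]
9. n6.hot = 6  [terminal]
10. n3.depth = false  [false]
11. n2.depth = false  [B₀.wid > 30]
12. n1.cnt = -3  [len(S.wid) - 6]
13. n7.wid = "rqq"  ["r" ++ S₀.wid]
14. n8.off = 2  [2]
15. n9.wid = 23  [A.off + 21]
16. n9.lab = 6  [A.off + 4]
17. n10.hot = -4  [terminal]
18. n9.depth = true  [d.hot == -4]
19. n8.wid = 12  [A.off * -1 + 14]
20. n8.key = -8  [A.off - 10]
21. n8.tag = "uz"  ["uz"]
22. n11.off = 14  [terminal]
23. n7.cnt = 18  [f.off + 4]
24. n0.cnt = -6  [S₁.cnt + S₂.cnt - 21]

-6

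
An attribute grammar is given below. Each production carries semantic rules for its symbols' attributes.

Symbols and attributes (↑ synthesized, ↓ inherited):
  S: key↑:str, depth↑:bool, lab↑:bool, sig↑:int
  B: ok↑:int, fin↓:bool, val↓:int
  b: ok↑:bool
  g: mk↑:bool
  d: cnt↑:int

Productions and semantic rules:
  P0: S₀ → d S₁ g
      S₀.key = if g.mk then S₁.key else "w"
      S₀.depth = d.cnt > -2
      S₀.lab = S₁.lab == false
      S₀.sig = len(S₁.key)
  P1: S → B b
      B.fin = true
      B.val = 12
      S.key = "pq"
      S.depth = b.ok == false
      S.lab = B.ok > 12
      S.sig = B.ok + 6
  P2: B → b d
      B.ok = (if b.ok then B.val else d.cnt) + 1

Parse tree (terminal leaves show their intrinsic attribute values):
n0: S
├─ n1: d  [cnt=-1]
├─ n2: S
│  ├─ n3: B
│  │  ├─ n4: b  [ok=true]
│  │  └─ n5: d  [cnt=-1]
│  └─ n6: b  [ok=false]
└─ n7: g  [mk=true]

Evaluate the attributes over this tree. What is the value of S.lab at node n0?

1. n1.cnt = -1  [terminal]
2. n3.fin = true  [true]
3. n3.val = 12  [12]
4. n4.ok = true  [terminal]
5. n5.cnt = -1  [terminal]
6. n3.ok = 13  [(if b.ok then B.val else d.cnt) + 1]
7. n6.ok = false  [terminal]
8. n2.key = "pq"  ["pq"]
9. n2.depth = true  [b.ok == false]
10. n2.lab = true  [B.ok > 12]
11. n2.sig = 19  [B.ok + 6]
12. n7.mk = true  [terminal]
13. n0.key = "pq"  [if g.mk then S₁.key else "w"]
14. n0.depth = true  [d.cnt > -2]
15. n0.lab = false  [S₁.lab == false]
16. n0.sig = 2  [len(S₁.key)]

false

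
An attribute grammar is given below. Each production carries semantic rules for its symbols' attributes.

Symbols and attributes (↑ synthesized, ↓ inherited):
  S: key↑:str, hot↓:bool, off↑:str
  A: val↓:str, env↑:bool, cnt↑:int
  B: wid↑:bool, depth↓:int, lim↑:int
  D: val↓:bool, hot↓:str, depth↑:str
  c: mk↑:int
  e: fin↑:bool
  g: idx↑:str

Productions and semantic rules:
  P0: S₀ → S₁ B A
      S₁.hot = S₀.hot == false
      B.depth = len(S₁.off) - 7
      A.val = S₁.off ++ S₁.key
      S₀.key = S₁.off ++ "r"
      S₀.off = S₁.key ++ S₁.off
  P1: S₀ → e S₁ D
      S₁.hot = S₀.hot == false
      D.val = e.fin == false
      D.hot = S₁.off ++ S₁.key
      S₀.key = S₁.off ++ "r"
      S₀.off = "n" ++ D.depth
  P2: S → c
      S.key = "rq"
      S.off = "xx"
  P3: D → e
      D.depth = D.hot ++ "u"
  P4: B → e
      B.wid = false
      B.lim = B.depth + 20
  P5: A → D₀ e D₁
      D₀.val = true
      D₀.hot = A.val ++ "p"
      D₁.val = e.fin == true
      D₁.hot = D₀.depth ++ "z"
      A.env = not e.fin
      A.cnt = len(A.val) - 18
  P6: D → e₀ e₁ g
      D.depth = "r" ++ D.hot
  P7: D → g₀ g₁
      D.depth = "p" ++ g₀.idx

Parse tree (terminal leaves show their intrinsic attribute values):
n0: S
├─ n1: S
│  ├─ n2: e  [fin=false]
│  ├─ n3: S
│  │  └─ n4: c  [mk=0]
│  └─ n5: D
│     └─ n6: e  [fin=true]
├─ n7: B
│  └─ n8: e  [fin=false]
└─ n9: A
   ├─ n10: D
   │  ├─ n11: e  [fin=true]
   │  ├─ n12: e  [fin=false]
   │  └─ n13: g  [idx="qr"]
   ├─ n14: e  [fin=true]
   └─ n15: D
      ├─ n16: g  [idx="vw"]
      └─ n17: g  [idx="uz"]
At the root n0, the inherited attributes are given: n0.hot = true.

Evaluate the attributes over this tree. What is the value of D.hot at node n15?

"rnxxrquxxrpz"

1. n0.hot = true  [given at root]
2. n1.hot = false  [S₀.hot == false]
3. n2.fin = false  [terminal]
4. n3.hot = true  [S₀.hot == false]
5. n4.mk = 0  [terminal]
6. n3.key = "rq"  ["rq"]
7. n3.off = "xx"  ["xx"]
8. n5.val = true  [e.fin == false]
9. n5.hot = "xxrq"  [S₁.off ++ S₁.key]
10. n6.fin = true  [terminal]
11. n5.depth = "xxrqu"  [D.hot ++ "u"]
12. n1.key = "xxr"  [S₁.off ++ "r"]
13. n1.off = "nxxrqu"  ["n" ++ D.depth]
14. n7.depth = -1  [len(S₁.off) - 7]
15. n8.fin = false  [terminal]
16. n7.wid = false  [false]
17. n7.lim = 19  [B.depth + 20]
18. n9.val = "nxxrquxxr"  [S₁.off ++ S₁.key]
19. n10.val = true  [true]
20. n10.hot = "nxxrquxxrp"  [A.val ++ "p"]
21. n11.fin = true  [terminal]
22. n12.fin = false  [terminal]
23. n13.idx = "qr"  [terminal]
24. n10.depth = "rnxxrquxxrp"  ["r" ++ D.hot]
25. n14.fin = true  [terminal]
26. n15.val = true  [e.fin == true]
27. n15.hot = "rnxxrquxxrpz"  [D₀.depth ++ "z"]
28. n16.idx = "vw"  [terminal]
29. n17.idx = "uz"  [terminal]
30. n15.depth = "pvw"  ["p" ++ g₀.idx]
31. n9.env = false  [not e.fin]
32. n9.cnt = -9  [len(A.val) - 18]
33. n0.key = "nxxrqur"  [S₁.off ++ "r"]
34. n0.off = "xxrnxxrqu"  [S₁.key ++ S₁.off]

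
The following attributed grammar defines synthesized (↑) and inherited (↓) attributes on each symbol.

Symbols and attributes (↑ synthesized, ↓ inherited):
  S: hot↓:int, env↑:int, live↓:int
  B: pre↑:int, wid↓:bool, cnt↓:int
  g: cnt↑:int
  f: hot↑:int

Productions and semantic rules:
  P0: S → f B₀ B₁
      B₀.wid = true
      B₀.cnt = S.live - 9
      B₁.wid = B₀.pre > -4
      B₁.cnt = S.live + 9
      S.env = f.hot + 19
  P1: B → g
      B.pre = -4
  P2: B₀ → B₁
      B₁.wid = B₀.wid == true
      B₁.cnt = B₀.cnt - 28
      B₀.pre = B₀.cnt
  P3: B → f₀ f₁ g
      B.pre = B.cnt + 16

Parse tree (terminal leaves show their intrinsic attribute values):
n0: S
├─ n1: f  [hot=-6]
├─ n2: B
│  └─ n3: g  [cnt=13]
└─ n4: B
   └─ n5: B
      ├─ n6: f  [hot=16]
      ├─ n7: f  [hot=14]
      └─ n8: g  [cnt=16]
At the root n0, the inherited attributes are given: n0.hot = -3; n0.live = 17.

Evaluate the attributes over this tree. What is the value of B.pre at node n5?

14

1. n0.hot = -3  [given at root]
2. n0.live = 17  [given at root]
3. n1.hot = -6  [terminal]
4. n2.wid = true  [true]
5. n2.cnt = 8  [S.live - 9]
6. n3.cnt = 13  [terminal]
7. n2.pre = -4  [-4]
8. n4.wid = false  [B₀.pre > -4]
9. n4.cnt = 26  [S.live + 9]
10. n5.wid = false  [B₀.wid == true]
11. n5.cnt = -2  [B₀.cnt - 28]
12. n6.hot = 16  [terminal]
13. n7.hot = 14  [terminal]
14. n8.cnt = 16  [terminal]
15. n5.pre = 14  [B.cnt + 16]
16. n4.pre = 26  [B₀.cnt]
17. n0.env = 13  [f.hot + 19]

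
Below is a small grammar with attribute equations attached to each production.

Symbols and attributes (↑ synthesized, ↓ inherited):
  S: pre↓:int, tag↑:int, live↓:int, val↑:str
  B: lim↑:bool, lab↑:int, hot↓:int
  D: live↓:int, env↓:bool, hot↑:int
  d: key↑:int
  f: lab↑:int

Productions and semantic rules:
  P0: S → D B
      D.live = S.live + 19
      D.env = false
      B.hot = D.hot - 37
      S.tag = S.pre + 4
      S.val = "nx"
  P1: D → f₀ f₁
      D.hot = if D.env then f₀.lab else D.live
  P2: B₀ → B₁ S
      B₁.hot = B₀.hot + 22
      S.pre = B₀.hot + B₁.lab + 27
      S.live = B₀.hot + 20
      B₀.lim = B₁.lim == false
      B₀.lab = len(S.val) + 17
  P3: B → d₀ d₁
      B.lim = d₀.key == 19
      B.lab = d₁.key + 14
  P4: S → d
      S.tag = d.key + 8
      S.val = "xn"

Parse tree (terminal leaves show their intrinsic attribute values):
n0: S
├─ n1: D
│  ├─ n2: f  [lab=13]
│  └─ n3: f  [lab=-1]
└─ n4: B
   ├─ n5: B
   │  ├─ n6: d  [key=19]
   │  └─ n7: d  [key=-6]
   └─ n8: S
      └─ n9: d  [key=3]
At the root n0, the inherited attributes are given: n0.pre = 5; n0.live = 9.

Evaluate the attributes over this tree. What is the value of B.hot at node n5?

13

1. n0.pre = 5  [given at root]
2. n0.live = 9  [given at root]
3. n1.live = 28  [S.live + 19]
4. n1.env = false  [false]
5. n2.lab = 13  [terminal]
6. n3.lab = -1  [terminal]
7. n1.hot = 28  [if D.env then f₀.lab else D.live]
8. n4.hot = -9  [D.hot - 37]
9. n5.hot = 13  [B₀.hot + 22]
10. n6.key = 19  [terminal]
11. n7.key = -6  [terminal]
12. n5.lim = true  [d₀.key == 19]
13. n5.lab = 8  [d₁.key + 14]
14. n8.pre = 26  [B₀.hot + B₁.lab + 27]
15. n8.live = 11  [B₀.hot + 20]
16. n9.key = 3  [terminal]
17. n8.tag = 11  [d.key + 8]
18. n8.val = "xn"  ["xn"]
19. n4.lim = false  [B₁.lim == false]
20. n4.lab = 19  [len(S.val) + 17]
21. n0.tag = 9  [S.pre + 4]
22. n0.val = "nx"  ["nx"]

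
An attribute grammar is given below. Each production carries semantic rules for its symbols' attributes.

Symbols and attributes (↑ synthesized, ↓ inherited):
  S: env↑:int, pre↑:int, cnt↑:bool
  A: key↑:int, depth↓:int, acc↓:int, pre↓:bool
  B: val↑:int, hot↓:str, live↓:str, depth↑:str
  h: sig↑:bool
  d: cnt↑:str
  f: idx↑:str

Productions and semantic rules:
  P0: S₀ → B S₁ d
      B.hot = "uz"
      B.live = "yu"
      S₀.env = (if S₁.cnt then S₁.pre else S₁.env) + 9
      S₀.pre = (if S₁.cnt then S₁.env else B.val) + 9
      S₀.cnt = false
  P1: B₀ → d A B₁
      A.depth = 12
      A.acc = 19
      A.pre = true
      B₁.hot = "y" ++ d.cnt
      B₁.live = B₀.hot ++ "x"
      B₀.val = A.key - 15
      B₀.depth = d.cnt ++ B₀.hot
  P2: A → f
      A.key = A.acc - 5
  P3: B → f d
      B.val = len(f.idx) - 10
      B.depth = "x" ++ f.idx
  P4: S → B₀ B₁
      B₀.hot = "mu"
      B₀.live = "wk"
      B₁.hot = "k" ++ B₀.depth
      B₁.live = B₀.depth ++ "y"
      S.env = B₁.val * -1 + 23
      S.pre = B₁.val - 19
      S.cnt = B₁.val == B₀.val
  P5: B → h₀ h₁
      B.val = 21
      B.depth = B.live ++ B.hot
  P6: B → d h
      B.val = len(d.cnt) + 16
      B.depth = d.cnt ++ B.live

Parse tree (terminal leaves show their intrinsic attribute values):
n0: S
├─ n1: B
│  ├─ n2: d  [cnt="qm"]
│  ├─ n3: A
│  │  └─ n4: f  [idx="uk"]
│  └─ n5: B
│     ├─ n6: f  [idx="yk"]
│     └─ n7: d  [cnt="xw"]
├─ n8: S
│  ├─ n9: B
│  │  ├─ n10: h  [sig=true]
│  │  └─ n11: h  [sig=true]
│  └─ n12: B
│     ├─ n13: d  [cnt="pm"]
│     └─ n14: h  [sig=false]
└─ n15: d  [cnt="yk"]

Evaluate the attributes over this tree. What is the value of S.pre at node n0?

8

1. n1.hot = "uz"  ["uz"]
2. n1.live = "yu"  ["yu"]
3. n2.cnt = "qm"  [terminal]
4. n3.depth = 12  [12]
5. n3.acc = 19  [19]
6. n3.pre = true  [true]
7. n4.idx = "uk"  [terminal]
8. n3.key = 14  [A.acc - 5]
9. n5.hot = "yqm"  ["y" ++ d.cnt]
10. n5.live = "uzx"  [B₀.hot ++ "x"]
11. n6.idx = "yk"  [terminal]
12. n7.cnt = "xw"  [terminal]
13. n5.val = -8  [len(f.idx) - 10]
14. n5.depth = "xyk"  ["x" ++ f.idx]
15. n1.val = -1  [A.key - 15]
16. n1.depth = "qmuz"  [d.cnt ++ B₀.hot]
17. n9.hot = "mu"  ["mu"]
18. n9.live = "wk"  ["wk"]
19. n10.sig = true  [terminal]
20. n11.sig = true  [terminal]
21. n9.val = 21  [21]
22. n9.depth = "wkmu"  [B.live ++ B.hot]
23. n12.hot = "kwkmu"  ["k" ++ B₀.depth]
24. n12.live = "wkmuy"  [B₀.depth ++ "y"]
25. n13.cnt = "pm"  [terminal]
26. n14.sig = false  [terminal]
27. n12.val = 18  [len(d.cnt) + 16]
28. n12.depth = "pmwkmuy"  [d.cnt ++ B.live]
29. n8.env = 5  [B₁.val * -1 + 23]
30. n8.pre = -1  [B₁.val - 19]
31. n8.cnt = false  [B₁.val == B₀.val]
32. n15.cnt = "yk"  [terminal]
33. n0.env = 14  [(if S₁.cnt then S₁.pre else S₁.env) + 9]
34. n0.pre = 8  [(if S₁.cnt then S₁.env else B.val) + 9]
35. n0.cnt = false  [false]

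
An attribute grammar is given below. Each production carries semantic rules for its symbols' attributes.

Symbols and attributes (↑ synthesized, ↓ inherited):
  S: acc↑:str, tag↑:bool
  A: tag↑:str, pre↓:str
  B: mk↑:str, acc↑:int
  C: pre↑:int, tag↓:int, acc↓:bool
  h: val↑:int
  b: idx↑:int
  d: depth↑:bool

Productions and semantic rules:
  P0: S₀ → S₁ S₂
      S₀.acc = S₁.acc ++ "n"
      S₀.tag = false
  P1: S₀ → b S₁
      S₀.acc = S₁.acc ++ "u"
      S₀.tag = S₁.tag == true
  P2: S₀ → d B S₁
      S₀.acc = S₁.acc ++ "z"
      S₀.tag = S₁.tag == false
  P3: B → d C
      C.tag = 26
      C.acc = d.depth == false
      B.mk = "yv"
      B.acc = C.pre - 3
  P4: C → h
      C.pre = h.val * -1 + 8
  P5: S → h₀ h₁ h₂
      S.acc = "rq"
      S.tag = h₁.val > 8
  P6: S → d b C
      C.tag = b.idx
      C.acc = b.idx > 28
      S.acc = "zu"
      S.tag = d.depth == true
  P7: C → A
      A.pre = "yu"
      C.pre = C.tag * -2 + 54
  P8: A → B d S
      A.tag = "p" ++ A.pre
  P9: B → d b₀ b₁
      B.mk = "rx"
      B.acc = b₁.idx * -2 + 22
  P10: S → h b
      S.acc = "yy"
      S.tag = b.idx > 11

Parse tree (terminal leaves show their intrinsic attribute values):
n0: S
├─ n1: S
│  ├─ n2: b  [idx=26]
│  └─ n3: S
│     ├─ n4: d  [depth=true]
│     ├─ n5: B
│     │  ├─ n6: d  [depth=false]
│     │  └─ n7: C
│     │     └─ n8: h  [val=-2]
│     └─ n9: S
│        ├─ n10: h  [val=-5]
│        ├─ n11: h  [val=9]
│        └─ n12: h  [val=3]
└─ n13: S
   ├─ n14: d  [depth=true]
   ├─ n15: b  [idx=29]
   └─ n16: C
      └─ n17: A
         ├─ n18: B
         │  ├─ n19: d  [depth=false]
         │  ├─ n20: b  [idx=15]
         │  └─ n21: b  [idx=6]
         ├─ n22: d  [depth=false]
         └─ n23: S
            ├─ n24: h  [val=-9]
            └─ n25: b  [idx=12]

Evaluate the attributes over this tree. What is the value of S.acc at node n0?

1. n2.idx = 26  [terminal]
2. n4.depth = true  [terminal]
3. n6.depth = false  [terminal]
4. n7.tag = 26  [26]
5. n7.acc = true  [d.depth == false]
6. n8.val = -2  [terminal]
7. n7.pre = 10  [h.val * -1 + 8]
8. n5.mk = "yv"  ["yv"]
9. n5.acc = 7  [C.pre - 3]
10. n10.val = -5  [terminal]
11. n11.val = 9  [terminal]
12. n12.val = 3  [terminal]
13. n9.acc = "rq"  ["rq"]
14. n9.tag = true  [h₁.val > 8]
15. n3.acc = "rqz"  [S₁.acc ++ "z"]
16. n3.tag = false  [S₁.tag == false]
17. n1.acc = "rqzu"  [S₁.acc ++ "u"]
18. n1.tag = false  [S₁.tag == true]
19. n14.depth = true  [terminal]
20. n15.idx = 29  [terminal]
21. n16.tag = 29  [b.idx]
22. n16.acc = true  [b.idx > 28]
23. n17.pre = "yu"  ["yu"]
24. n19.depth = false  [terminal]
25. n20.idx = 15  [terminal]
26. n21.idx = 6  [terminal]
27. n18.mk = "rx"  ["rx"]
28. n18.acc = 10  [b₁.idx * -2 + 22]
29. n22.depth = false  [terminal]
30. n24.val = -9  [terminal]
31. n25.idx = 12  [terminal]
32. n23.acc = "yy"  ["yy"]
33. n23.tag = true  [b.idx > 11]
34. n17.tag = "pyu"  ["p" ++ A.pre]
35. n16.pre = -4  [C.tag * -2 + 54]
36. n13.acc = "zu"  ["zu"]
37. n13.tag = true  [d.depth == true]
38. n0.acc = "rqzun"  [S₁.acc ++ "n"]
39. n0.tag = false  [false]

"rqzun"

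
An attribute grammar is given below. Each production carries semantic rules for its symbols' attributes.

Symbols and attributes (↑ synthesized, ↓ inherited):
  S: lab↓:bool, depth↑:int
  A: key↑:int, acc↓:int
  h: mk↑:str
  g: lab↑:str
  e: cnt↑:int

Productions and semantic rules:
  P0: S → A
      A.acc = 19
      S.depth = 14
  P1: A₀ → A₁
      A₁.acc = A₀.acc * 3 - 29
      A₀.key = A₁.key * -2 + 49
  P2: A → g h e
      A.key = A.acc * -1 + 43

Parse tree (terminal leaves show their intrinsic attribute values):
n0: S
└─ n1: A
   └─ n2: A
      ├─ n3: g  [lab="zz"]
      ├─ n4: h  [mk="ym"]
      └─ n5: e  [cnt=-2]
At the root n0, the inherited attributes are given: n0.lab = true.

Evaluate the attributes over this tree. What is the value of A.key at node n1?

1. n0.lab = true  [given at root]
2. n1.acc = 19  [19]
3. n2.acc = 28  [A₀.acc * 3 - 29]
4. n3.lab = "zz"  [terminal]
5. n4.mk = "ym"  [terminal]
6. n5.cnt = -2  [terminal]
7. n2.key = 15  [A.acc * -1 + 43]
8. n1.key = 19  [A₁.key * -2 + 49]
9. n0.depth = 14  [14]

19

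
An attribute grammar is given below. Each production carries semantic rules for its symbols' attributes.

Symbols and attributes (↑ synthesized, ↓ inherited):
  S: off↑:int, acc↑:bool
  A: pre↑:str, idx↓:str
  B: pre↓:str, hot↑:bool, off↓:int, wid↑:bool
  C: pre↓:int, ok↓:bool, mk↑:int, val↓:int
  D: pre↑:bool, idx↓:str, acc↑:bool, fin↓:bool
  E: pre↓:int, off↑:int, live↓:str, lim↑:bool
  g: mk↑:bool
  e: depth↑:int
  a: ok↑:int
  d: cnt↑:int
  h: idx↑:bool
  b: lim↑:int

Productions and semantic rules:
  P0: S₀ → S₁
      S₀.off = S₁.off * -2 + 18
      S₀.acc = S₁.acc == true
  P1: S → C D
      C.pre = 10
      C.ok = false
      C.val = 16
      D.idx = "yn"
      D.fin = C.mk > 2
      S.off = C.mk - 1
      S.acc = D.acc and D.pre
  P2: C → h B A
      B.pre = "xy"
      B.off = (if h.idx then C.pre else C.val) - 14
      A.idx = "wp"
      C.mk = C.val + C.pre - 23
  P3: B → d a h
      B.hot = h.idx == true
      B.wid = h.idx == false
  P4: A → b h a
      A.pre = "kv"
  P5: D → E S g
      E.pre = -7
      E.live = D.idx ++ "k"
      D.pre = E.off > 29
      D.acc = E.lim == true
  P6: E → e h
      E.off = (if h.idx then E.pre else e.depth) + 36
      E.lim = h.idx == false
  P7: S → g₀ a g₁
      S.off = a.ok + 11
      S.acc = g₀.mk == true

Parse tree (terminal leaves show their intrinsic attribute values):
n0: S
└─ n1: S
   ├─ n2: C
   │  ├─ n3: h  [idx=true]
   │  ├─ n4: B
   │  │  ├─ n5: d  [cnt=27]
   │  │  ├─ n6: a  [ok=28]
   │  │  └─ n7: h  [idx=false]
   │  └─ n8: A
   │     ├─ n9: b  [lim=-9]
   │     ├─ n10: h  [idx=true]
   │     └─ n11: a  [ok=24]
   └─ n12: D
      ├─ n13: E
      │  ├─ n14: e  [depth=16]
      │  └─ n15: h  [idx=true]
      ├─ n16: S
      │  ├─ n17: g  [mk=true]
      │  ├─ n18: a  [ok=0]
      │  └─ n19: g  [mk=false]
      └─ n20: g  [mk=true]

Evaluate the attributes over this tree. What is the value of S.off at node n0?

14

1. n2.pre = 10  [10]
2. n2.ok = false  [false]
3. n2.val = 16  [16]
4. n3.idx = true  [terminal]
5. n4.pre = "xy"  ["xy"]
6. n4.off = -4  [(if h.idx then C.pre else C.val) - 14]
7. n5.cnt = 27  [terminal]
8. n6.ok = 28  [terminal]
9. n7.idx = false  [terminal]
10. n4.hot = false  [h.idx == true]
11. n4.wid = true  [h.idx == false]
12. n8.idx = "wp"  ["wp"]
13. n9.lim = -9  [terminal]
14. n10.idx = true  [terminal]
15. n11.ok = 24  [terminal]
16. n8.pre = "kv"  ["kv"]
17. n2.mk = 3  [C.val + C.pre - 23]
18. n12.idx = "yn"  ["yn"]
19. n12.fin = true  [C.mk > 2]
20. n13.pre = -7  [-7]
21. n13.live = "ynk"  [D.idx ++ "k"]
22. n14.depth = 16  [terminal]
23. n15.idx = true  [terminal]
24. n13.off = 29  [(if h.idx then E.pre else e.depth) + 36]
25. n13.lim = false  [h.idx == false]
26. n17.mk = true  [terminal]
27. n18.ok = 0  [terminal]
28. n19.mk = false  [terminal]
29. n16.off = 11  [a.ok + 11]
30. n16.acc = true  [g₀.mk == true]
31. n20.mk = true  [terminal]
32. n12.pre = false  [E.off > 29]
33. n12.acc = false  [E.lim == true]
34. n1.off = 2  [C.mk - 1]
35. n1.acc = false  [D.acc and D.pre]
36. n0.off = 14  [S₁.off * -2 + 18]
37. n0.acc = false  [S₁.acc == true]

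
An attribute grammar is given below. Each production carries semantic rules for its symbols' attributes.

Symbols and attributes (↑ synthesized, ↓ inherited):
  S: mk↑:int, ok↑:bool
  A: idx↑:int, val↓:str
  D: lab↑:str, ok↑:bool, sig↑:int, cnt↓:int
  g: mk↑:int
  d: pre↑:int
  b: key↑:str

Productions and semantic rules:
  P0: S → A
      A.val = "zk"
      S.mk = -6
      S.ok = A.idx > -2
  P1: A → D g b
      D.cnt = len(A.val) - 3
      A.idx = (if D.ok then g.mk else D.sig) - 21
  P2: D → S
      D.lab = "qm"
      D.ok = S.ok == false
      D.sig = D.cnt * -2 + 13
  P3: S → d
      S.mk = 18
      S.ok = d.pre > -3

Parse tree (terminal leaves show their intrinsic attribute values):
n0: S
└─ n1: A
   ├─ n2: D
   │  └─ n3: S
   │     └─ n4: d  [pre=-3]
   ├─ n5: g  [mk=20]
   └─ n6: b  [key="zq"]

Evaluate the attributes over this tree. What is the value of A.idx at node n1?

-1

1. n1.val = "zk"  ["zk"]
2. n2.cnt = -1  [len(A.val) - 3]
3. n4.pre = -3  [terminal]
4. n3.mk = 18  [18]
5. n3.ok = false  [d.pre > -3]
6. n2.lab = "qm"  ["qm"]
7. n2.ok = true  [S.ok == false]
8. n2.sig = 15  [D.cnt * -2 + 13]
9. n5.mk = 20  [terminal]
10. n6.key = "zq"  [terminal]
11. n1.idx = -1  [(if D.ok then g.mk else D.sig) - 21]
12. n0.mk = -6  [-6]
13. n0.ok = true  [A.idx > -2]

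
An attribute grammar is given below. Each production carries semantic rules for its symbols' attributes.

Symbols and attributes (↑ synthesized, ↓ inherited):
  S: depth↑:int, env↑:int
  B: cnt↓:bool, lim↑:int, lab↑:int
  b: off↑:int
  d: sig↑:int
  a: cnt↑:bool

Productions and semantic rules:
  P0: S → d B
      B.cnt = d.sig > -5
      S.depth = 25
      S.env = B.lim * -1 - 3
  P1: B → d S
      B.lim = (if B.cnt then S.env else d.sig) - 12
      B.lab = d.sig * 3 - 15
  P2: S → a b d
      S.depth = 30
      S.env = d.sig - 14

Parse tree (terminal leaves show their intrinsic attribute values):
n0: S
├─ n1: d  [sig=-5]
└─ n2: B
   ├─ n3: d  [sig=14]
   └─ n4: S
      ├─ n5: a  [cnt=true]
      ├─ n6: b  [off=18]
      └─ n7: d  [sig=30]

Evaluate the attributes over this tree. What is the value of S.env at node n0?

-5

1. n1.sig = -5  [terminal]
2. n2.cnt = false  [d.sig > -5]
3. n3.sig = 14  [terminal]
4. n5.cnt = true  [terminal]
5. n6.off = 18  [terminal]
6. n7.sig = 30  [terminal]
7. n4.depth = 30  [30]
8. n4.env = 16  [d.sig - 14]
9. n2.lim = 2  [(if B.cnt then S.env else d.sig) - 12]
10. n2.lab = 27  [d.sig * 3 - 15]
11. n0.depth = 25  [25]
12. n0.env = -5  [B.lim * -1 - 3]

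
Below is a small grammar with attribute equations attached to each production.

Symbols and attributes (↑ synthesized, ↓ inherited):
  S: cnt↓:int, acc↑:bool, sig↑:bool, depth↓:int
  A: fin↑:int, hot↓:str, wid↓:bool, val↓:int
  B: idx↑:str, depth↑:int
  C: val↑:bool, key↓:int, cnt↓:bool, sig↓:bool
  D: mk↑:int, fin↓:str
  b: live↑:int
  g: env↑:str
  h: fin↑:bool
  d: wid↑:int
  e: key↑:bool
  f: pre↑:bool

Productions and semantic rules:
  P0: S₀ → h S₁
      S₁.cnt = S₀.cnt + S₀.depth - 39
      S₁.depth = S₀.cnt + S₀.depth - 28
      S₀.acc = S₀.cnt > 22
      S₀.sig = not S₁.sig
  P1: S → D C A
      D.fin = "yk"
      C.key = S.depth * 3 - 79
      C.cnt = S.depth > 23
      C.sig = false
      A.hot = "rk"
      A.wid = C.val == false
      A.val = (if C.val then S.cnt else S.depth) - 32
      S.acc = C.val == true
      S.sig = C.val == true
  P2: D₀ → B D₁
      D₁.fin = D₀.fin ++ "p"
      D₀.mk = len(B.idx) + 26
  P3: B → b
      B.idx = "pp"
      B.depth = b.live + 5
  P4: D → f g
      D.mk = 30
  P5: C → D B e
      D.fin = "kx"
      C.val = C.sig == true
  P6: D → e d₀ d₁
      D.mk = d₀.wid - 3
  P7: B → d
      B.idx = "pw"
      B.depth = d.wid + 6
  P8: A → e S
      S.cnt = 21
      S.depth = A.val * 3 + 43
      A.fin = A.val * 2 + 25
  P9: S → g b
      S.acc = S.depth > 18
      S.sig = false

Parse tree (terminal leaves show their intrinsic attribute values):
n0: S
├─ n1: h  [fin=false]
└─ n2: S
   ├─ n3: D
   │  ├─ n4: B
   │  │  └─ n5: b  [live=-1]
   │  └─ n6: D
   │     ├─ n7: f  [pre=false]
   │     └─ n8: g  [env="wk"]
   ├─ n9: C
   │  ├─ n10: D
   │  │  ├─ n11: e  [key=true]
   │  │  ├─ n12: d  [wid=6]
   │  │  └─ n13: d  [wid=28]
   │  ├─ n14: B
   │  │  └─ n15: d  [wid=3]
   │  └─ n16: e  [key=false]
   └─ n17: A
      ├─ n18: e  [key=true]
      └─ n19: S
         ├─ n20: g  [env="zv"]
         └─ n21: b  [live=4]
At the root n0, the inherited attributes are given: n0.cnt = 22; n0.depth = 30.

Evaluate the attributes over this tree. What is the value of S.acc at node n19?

true

1. n0.cnt = 22  [given at root]
2. n0.depth = 30  [given at root]
3. n1.fin = false  [terminal]
4. n2.cnt = 13  [S₀.cnt + S₀.depth - 39]
5. n2.depth = 24  [S₀.cnt + S₀.depth - 28]
6. n3.fin = "yk"  ["yk"]
7. n5.live = -1  [terminal]
8. n4.idx = "pp"  ["pp"]
9. n4.depth = 4  [b.live + 5]
10. n6.fin = "ykp"  [D₀.fin ++ "p"]
11. n7.pre = false  [terminal]
12. n8.env = "wk"  [terminal]
13. n6.mk = 30  [30]
14. n3.mk = 28  [len(B.idx) + 26]
15. n9.key = -7  [S.depth * 3 - 79]
16. n9.cnt = true  [S.depth > 23]
17. n9.sig = false  [false]
18. n10.fin = "kx"  ["kx"]
19. n11.key = true  [terminal]
20. n12.wid = 6  [terminal]
21. n13.wid = 28  [terminal]
22. n10.mk = 3  [d₀.wid - 3]
23. n15.wid = 3  [terminal]
24. n14.idx = "pw"  ["pw"]
25. n14.depth = 9  [d.wid + 6]
26. n16.key = false  [terminal]
27. n9.val = false  [C.sig == true]
28. n17.hot = "rk"  ["rk"]
29. n17.wid = true  [C.val == false]
30. n17.val = -8  [(if C.val then S.cnt else S.depth) - 32]
31. n18.key = true  [terminal]
32. n19.cnt = 21  [21]
33. n19.depth = 19  [A.val * 3 + 43]
34. n20.env = "zv"  [terminal]
35. n21.live = 4  [terminal]
36. n19.acc = true  [S.depth > 18]
37. n19.sig = false  [false]
38. n17.fin = 9  [A.val * 2 + 25]
39. n2.acc = false  [C.val == true]
40. n2.sig = false  [C.val == true]
41. n0.acc = false  [S₀.cnt > 22]
42. n0.sig = true  [not S₁.sig]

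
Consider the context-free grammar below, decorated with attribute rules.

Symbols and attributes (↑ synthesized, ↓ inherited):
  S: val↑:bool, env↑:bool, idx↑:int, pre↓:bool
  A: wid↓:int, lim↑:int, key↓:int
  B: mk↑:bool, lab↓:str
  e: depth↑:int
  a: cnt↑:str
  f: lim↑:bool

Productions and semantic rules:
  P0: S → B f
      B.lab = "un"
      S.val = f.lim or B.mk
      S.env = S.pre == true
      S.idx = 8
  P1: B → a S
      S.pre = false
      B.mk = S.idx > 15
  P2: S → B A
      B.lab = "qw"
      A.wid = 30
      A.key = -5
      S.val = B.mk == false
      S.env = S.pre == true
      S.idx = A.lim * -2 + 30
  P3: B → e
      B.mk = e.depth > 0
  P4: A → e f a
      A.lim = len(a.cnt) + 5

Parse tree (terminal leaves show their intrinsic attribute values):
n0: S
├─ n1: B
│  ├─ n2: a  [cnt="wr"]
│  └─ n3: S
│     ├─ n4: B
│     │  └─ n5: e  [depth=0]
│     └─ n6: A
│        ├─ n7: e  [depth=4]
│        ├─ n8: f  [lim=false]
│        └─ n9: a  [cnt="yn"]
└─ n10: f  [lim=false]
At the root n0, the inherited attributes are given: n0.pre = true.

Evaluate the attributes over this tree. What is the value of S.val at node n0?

1. n0.pre = true  [given at root]
2. n1.lab = "un"  ["un"]
3. n2.cnt = "wr"  [terminal]
4. n3.pre = false  [false]
5. n4.lab = "qw"  ["qw"]
6. n5.depth = 0  [terminal]
7. n4.mk = false  [e.depth > 0]
8. n6.wid = 30  [30]
9. n6.key = -5  [-5]
10. n7.depth = 4  [terminal]
11. n8.lim = false  [terminal]
12. n9.cnt = "yn"  [terminal]
13. n6.lim = 7  [len(a.cnt) + 5]
14. n3.val = true  [B.mk == false]
15. n3.env = false  [S.pre == true]
16. n3.idx = 16  [A.lim * -2 + 30]
17. n1.mk = true  [S.idx > 15]
18. n10.lim = false  [terminal]
19. n0.val = true  [f.lim or B.mk]
20. n0.env = true  [S.pre == true]
21. n0.idx = 8  [8]

true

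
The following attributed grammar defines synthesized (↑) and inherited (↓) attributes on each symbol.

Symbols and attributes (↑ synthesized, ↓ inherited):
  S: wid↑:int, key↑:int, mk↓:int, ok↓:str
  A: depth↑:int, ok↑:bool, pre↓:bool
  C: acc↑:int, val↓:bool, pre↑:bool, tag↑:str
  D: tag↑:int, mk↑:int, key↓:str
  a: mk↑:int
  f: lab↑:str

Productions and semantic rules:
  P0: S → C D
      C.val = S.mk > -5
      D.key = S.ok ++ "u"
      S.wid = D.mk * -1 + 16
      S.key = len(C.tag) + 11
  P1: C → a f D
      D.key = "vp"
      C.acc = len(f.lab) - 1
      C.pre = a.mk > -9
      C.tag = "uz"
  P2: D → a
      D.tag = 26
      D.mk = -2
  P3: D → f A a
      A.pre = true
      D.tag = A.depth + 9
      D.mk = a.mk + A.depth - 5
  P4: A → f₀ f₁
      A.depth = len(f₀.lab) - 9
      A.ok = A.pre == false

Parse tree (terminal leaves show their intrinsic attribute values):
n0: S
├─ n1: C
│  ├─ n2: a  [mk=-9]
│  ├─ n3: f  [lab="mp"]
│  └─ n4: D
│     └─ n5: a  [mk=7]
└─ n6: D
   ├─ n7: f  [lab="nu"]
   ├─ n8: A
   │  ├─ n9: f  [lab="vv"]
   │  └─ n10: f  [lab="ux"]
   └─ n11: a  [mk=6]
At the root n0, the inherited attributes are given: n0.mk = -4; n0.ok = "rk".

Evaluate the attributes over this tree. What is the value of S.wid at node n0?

22

1. n0.mk = -4  [given at root]
2. n0.ok = "rk"  [given at root]
3. n1.val = true  [S.mk > -5]
4. n2.mk = -9  [terminal]
5. n3.lab = "mp"  [terminal]
6. n4.key = "vp"  ["vp"]
7. n5.mk = 7  [terminal]
8. n4.tag = 26  [26]
9. n4.mk = -2  [-2]
10. n1.acc = 1  [len(f.lab) - 1]
11. n1.pre = false  [a.mk > -9]
12. n1.tag = "uz"  ["uz"]
13. n6.key = "rku"  [S.ok ++ "u"]
14. n7.lab = "nu"  [terminal]
15. n8.pre = true  [true]
16. n9.lab = "vv"  [terminal]
17. n10.lab = "ux"  [terminal]
18. n8.depth = -7  [len(f₀.lab) - 9]
19. n8.ok = false  [A.pre == false]
20. n11.mk = 6  [terminal]
21. n6.tag = 2  [A.depth + 9]
22. n6.mk = -6  [a.mk + A.depth - 5]
23. n0.wid = 22  [D.mk * -1 + 16]
24. n0.key = 13  [len(C.tag) + 11]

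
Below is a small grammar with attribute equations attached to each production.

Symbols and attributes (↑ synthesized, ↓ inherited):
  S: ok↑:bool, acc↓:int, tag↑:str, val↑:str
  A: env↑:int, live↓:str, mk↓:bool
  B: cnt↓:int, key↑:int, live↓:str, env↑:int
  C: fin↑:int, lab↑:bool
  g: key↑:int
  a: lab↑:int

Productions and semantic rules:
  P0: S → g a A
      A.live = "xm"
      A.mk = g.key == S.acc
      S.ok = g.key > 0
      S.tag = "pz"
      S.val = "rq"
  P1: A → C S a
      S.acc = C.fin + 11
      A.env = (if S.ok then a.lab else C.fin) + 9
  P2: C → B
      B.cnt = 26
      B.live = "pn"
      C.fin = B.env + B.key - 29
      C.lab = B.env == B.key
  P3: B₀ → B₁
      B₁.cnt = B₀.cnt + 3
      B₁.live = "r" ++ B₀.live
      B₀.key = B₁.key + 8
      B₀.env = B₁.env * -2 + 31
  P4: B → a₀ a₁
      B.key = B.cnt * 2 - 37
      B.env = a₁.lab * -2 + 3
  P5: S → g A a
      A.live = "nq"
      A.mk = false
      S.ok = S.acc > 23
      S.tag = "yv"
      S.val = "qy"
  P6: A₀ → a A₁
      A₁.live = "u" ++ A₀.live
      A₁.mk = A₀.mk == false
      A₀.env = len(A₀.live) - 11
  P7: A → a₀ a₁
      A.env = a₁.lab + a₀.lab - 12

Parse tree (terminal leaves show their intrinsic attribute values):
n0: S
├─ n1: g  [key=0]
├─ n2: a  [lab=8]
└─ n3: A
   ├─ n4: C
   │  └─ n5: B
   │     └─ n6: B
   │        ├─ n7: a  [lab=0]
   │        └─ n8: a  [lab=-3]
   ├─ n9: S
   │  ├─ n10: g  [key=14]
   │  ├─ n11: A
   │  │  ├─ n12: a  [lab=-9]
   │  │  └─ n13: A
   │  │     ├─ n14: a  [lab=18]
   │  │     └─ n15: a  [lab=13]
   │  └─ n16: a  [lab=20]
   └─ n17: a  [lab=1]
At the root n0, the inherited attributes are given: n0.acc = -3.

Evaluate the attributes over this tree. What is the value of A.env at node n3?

1. n0.acc = -3  [given at root]
2. n1.key = 0  [terminal]
3. n2.lab = 8  [terminal]
4. n3.live = "xm"  ["xm"]
5. n3.mk = false  [g.key == S.acc]
6. n5.cnt = 26  [26]
7. n5.live = "pn"  ["pn"]
8. n6.cnt = 29  [B₀.cnt + 3]
9. n6.live = "rpn"  ["r" ++ B₀.live]
10. n7.lab = 0  [terminal]
11. n8.lab = -3  [terminal]
12. n6.key = 21  [B.cnt * 2 - 37]
13. n6.env = 9  [a₁.lab * -2 + 3]
14. n5.key = 29  [B₁.key + 8]
15. n5.env = 13  [B₁.env * -2 + 31]
16. n4.fin = 13  [B.env + B.key - 29]
17. n4.lab = false  [B.env == B.key]
18. n9.acc = 24  [C.fin + 11]
19. n10.key = 14  [terminal]
20. n11.live = "nq"  ["nq"]
21. n11.mk = false  [false]
22. n12.lab = -9  [terminal]
23. n13.live = "unq"  ["u" ++ A₀.live]
24. n13.mk = true  [A₀.mk == false]
25. n14.lab = 18  [terminal]
26. n15.lab = 13  [terminal]
27. n13.env = 19  [a₁.lab + a₀.lab - 12]
28. n11.env = -9  [len(A₀.live) - 11]
29. n16.lab = 20  [terminal]
30. n9.ok = true  [S.acc > 23]
31. n9.tag = "yv"  ["yv"]
32. n9.val = "qy"  ["qy"]
33. n17.lab = 1  [terminal]
34. n3.env = 10  [(if S.ok then a.lab else C.fin) + 9]
35. n0.ok = false  [g.key > 0]
36. n0.tag = "pz"  ["pz"]
37. n0.val = "rq"  ["rq"]

10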